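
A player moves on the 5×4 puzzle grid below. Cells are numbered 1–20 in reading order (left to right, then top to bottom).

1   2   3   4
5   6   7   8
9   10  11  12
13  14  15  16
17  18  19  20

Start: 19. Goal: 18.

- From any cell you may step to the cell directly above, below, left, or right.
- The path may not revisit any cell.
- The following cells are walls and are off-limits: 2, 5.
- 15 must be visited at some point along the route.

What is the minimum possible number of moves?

3

Any route passes through 15 somewhere between 19 and 18. Summing Manhattan distances along the two legs (19 → 15 → 18) gives a lower bound of 1 + 2 = 3 moves.
A route of 3 moves achieves this: 19 → 15 → 14 → 18.
Since 3 matches the lower bound, it is optimal.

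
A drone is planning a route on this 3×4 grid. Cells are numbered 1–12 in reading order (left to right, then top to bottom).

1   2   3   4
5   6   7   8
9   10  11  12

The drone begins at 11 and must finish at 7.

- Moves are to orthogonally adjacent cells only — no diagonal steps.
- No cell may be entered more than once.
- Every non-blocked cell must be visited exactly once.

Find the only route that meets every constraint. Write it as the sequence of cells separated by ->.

Need to visit all 12 open cells exactly once, starting at 11 and ending at 7.
Cell 12 has only two open neighbours (8 and 11), so the path must pass straight through it: one of those is the cell it's entered from and the other is where it exits.
Route from 11: right 1 to 12, up 2 to 4, left 3 to 1, down 2 to 9, right 1 to 10, up 1 to 6, right 1 to 7 — 11 moves in all.
Check: all 12 open cells covered.

11 -> 12 -> 8 -> 4 -> 3 -> 2 -> 1 -> 5 -> 9 -> 10 -> 6 -> 7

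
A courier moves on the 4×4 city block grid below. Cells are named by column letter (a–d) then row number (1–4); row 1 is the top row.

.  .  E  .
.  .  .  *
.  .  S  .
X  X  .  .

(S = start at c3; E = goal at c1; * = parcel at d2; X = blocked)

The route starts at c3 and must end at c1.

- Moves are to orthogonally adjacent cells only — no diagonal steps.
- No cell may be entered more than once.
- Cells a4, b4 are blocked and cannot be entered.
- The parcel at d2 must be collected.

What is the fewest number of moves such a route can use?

4

Any route passes through d2 somewhere between c3 and c1. Summing Manhattan distances along the two legs (c3 → d2 → c1) gives a lower bound of 2 + 2 = 4 moves.
A route of 4 moves achieves this: c3 → c2 → d2 → d1 → c1.
Since 4 matches the lower bound, it is optimal.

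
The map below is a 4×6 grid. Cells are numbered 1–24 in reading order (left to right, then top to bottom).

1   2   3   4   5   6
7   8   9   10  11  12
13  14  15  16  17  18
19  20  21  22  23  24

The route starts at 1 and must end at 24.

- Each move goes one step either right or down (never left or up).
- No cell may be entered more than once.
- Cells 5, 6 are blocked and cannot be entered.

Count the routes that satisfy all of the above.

52

A right/down-only route from 1 to 24 makes exactly 3 down-moves and 5 right-moves in some order.
With no other constraints that would be C(8,3) = 56 routes.
Subtract routes through each blocked cell (inclusion–exclusion for overlaps): − through 5: 4 − through 6: 1 + through 5&6: 1 → 52.
That gives 52 routes.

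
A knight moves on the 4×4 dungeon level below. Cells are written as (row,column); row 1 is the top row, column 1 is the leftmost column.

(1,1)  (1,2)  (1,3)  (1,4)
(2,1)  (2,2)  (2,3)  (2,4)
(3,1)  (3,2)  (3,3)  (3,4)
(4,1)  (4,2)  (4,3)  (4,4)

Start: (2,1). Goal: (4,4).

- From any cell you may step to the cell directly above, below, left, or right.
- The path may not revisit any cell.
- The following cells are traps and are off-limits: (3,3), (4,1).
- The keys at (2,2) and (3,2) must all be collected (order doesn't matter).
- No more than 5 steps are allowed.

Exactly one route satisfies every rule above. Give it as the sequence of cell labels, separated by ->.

Any route must reach (2,2) and (3,2) and still end at (4,4) within 5 moves, so the order of the required stops is forced.
Route from (2,1): right to (2,2), 2× down (reaching (4,2)), 2× right (reaching (4,4)) — 5 moves in all.
Check: all required cells visited; 5 ≤ 5 moves.

(2,1) -> (2,2) -> (3,2) -> (4,2) -> (4,3) -> (4,4)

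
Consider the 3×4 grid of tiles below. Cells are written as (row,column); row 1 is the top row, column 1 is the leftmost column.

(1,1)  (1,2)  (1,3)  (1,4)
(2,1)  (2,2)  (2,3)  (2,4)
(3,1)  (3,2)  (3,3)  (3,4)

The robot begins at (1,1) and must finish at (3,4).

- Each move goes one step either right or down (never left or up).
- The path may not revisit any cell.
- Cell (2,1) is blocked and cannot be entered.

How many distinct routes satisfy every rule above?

6

A right/down-only route from (1,1) to (3,4) makes exactly 2 down-moves and 3 right-moves in some order.
With no other constraints that would be C(5,2) = 10 routes.
Subtract routes through each blocked cell (inclusion–exclusion for overlaps): − through (2,1): 4 → 6.
That gives 6 routes.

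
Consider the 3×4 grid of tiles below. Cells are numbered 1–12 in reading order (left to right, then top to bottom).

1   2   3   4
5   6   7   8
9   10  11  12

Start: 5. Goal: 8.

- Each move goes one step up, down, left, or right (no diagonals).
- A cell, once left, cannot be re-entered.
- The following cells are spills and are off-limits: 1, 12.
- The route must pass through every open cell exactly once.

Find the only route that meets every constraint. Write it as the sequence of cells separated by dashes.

Need to visit all 10 open cells exactly once, starting at 5 and ending at 8.
Route from 5: down to 9, 2× right (reaching 11), up to 7, left to 6, up to 2, 2× right (reaching 4), down to 8 — 9 moves in all.
Check: all 10 open cells covered.

5 - 9 - 10 - 11 - 7 - 6 - 2 - 3 - 4 - 8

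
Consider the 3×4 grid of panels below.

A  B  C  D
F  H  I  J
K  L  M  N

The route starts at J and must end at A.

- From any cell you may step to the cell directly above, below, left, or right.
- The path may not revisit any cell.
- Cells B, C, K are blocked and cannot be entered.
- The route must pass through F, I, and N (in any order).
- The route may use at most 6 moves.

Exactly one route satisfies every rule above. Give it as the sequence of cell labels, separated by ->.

J -> N -> M -> I -> H -> F -> A

Any route must reach F, I, and N and still end at A within 6 moves, so the order of the required stops is forced.
Route from J: down to N, left to M, up to I, 2× left (reaching F), up to A — 6 moves in all.
Check: all required cells visited; 6 ≤ 6 moves.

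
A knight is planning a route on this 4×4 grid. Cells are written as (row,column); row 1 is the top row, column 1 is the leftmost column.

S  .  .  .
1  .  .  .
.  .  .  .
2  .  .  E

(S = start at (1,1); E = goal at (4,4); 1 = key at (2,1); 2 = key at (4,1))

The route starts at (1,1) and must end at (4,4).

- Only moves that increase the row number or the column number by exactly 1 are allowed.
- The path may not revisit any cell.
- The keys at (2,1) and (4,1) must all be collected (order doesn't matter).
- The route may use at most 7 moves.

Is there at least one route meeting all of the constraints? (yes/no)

One route that works: (1,1) → (2,1) → (3,1) → (4,1) → (4,2) → (4,3) → (4,4).

yes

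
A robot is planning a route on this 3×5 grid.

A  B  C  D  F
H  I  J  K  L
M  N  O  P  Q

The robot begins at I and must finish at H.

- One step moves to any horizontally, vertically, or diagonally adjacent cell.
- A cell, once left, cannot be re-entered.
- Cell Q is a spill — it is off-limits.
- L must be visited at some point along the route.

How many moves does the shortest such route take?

Any route passes through L somewhere between I and H. Summing Chebyshev distances along the two legs (I → L → H) gives a lower bound of 3 + 4 = 7 moves.
A route of 7 moves achieves this: I → C → D → L → K → J → B → H.
Since 7 matches the lower bound, it is optimal.

7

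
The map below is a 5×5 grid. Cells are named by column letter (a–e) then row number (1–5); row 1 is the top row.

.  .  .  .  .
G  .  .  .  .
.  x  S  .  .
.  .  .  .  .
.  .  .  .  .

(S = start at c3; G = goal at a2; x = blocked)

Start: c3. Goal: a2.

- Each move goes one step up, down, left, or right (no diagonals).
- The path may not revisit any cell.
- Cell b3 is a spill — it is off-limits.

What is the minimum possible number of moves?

The Manhattan distance from c3 to a2 is |3−2| + |3−1| = 3, so at least 3 moves are needed.
A route of 3 moves achieves this: c3 → c2 → b2 → a2.
Since 3 matches the lower bound, it is optimal.

3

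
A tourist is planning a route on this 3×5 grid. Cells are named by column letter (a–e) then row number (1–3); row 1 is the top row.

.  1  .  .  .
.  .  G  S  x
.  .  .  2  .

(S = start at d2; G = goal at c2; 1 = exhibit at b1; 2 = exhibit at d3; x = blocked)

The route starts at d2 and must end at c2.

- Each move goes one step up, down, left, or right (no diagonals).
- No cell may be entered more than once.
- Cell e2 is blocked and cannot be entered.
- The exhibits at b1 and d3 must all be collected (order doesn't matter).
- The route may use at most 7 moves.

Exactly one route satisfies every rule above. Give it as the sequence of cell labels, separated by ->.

The 7-move cap with required stops at b1, d3 leaves no slack for detours.
Route from d2: down to d3, 2× left (reaching b3), 2× up (reaching b1), right to c1, down to c2 — 7 moves in all.
Check: all required cells visited; 7 ≤ 7 moves.

d2 -> d3 -> c3 -> b3 -> b2 -> b1 -> c1 -> c2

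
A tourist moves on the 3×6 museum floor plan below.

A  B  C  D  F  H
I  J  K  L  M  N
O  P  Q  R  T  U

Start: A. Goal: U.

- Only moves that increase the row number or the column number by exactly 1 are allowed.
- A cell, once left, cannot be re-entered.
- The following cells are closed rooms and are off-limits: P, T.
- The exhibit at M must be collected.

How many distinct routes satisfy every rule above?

A right/down-only route from A to U makes exactly 2 down-moves and 5 right-moves in some order.
With no other constraints that would be C(7,2) = 21 routes.
Split at M and multiply the segment counts (each segment already excludes blocked cells): A→M: 5; M→U: 1; product = 5.
That gives 5 routes.

5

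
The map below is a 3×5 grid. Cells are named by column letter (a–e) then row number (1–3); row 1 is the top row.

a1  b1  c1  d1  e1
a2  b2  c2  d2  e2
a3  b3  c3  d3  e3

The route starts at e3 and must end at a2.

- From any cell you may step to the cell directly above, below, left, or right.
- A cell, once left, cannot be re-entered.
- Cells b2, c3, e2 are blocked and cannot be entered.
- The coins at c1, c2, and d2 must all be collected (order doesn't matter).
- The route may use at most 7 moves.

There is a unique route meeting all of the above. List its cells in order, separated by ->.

Any route must reach c1, c2, and d2 and still end at a2 within 7 moves, so the order of the required stops is forced.
Route from e3: left 1 to d3, up 1 to d2, left 1 to c2, up 1 to c1, left 2 to a1, down 1 to a2 — 7 moves in all.
Check: all required cells visited; 7 ≤ 7 moves.

e3 -> d3 -> d2 -> c2 -> c1 -> b1 -> a1 -> a2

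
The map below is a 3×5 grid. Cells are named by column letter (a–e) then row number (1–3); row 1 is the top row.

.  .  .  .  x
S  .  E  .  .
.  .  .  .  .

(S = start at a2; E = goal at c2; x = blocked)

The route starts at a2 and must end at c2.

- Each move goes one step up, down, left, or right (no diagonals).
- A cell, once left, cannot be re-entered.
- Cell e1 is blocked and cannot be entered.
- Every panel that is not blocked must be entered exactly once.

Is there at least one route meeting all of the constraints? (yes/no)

no

Colour the cells like a checkerboard: each orthogonal step flips colour, so a Hamiltonian route alternates colours. Here there are 7 cells of one colour and 7 of the other, with start on the same colour as the goal — the counts and endpoints can't be arranged into an alternating sequence of length 14, so no Hamiltonian route exists.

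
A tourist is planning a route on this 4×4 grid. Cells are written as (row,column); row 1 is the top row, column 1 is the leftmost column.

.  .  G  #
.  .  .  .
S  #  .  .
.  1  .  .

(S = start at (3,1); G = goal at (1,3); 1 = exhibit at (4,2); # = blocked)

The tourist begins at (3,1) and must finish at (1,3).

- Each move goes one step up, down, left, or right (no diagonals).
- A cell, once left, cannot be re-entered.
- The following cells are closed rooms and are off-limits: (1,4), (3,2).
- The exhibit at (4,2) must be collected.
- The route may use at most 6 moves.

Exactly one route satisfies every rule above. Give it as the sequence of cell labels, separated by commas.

(3,1), (4,1), (4,2), (4,3), (3,3), (2,3), (1,3)

The budget equals the shortest possible length, so every move has to be on a shortest route through the required cells.
Route from (3,1): down to (4,1), 2× right (reaching (4,3)), 3× up (reaching (1,3)) — 6 moves in all.
Check: all required cells visited; 6 ≤ 6 moves.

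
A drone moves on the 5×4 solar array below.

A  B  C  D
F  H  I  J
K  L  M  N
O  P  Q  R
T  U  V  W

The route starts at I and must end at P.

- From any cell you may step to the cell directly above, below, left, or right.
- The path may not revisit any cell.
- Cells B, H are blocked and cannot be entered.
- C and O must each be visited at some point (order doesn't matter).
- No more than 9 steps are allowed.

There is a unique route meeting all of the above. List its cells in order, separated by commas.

I, C, D, J, N, M, L, K, O, P

Any route must reach C and O and still end at P within 9 moves, so the order of the required stops is forced.
Route from I: up 1 to C, right 1 to D, down 2 to N, left 3 to K, down 1 to O, right 1 to P — 9 moves in all.
Check: all required cells visited; 9 ≤ 9 moves.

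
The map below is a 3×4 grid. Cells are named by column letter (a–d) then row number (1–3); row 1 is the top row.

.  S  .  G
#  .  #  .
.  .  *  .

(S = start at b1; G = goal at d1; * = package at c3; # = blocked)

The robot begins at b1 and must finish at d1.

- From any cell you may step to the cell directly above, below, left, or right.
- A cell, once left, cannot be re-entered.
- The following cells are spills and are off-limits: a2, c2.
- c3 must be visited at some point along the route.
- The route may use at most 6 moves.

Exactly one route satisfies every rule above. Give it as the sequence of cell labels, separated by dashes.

The 6-move cap with required stops at c3 leaves no slack for detours.
Route from b1: 2× down (reaching b3), 2× right (reaching d3), 2× up (reaching d1) — 6 moves in all.
Check: all required cells visited; 6 ≤ 6 moves.

b1 - b2 - b3 - c3 - d3 - d2 - d1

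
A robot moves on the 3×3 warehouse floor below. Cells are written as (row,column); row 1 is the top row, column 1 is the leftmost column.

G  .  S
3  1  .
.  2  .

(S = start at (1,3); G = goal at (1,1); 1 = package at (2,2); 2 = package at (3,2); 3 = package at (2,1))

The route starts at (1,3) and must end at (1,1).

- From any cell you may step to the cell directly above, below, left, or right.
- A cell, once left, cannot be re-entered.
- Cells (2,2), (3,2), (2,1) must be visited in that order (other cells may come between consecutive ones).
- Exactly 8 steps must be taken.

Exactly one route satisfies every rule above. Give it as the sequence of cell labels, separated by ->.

The waypoints must appear in the order (2,2), (3,2), (2,1), with no cell reused.
Route from (1,3): left to (1,2), down to (2,2), right to (2,3), down to (3,3), 2× left (reaching (3,1)), 2× up (reaching (1,1)) — 8 moves in all.
Check: order respected (1 at step 2, 2 at step 5, 3 at step 7); 8 moves as required.

(1,3) -> (1,2) -> (2,2) -> (2,3) -> (3,3) -> (3,2) -> (3,1) -> (2,1) -> (1,1)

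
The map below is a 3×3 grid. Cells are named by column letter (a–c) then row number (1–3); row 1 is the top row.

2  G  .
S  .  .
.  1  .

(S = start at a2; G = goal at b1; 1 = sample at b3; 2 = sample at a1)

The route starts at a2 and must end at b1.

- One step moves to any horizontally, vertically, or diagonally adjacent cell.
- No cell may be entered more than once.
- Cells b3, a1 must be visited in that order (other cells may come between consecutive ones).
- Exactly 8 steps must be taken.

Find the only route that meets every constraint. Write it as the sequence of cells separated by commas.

The waypoints must appear in the order b3, a1, with no cell reused.
Route from a2: down 1 to a3, right 2 to c3, up 2 to c1, down-left 1 to b2, up-left 1 to a1, right 1 to b1 — 8 moves in all.
Check: order respected (1 at step 2, 2 at step 7); 8 moves as required.

a2, a3, b3, c3, c2, c1, b2, a1, b1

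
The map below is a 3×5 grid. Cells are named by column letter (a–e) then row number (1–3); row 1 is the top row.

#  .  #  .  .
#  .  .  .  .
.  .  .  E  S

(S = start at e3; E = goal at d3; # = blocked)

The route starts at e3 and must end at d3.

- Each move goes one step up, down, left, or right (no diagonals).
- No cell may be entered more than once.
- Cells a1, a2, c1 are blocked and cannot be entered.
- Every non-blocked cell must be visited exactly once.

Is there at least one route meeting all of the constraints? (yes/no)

Cell b1 has only one open neighbour but is neither the start nor the goal, so a Hamiltonian route would have to both enter and leave it through the same neighbour — impossible without revisiting.

no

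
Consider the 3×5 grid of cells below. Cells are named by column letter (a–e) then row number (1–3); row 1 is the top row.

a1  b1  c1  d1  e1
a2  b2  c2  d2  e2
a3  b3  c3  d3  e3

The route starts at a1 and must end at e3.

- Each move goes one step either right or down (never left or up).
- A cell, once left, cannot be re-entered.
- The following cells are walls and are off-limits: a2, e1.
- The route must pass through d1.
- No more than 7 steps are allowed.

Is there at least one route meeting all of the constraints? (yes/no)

One route that works: a1 → b1 → c1 → d1 → d2 → d3 → e3.

yes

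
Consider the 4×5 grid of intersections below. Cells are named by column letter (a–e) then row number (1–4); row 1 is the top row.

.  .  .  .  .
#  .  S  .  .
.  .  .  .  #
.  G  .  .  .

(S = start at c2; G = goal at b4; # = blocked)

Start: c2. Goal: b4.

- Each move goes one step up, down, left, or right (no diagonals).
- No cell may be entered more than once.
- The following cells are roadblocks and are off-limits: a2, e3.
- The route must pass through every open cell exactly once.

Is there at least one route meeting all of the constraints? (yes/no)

no

Cell a1 has only one open neighbour but is neither the start nor the goal, so a Hamiltonian route would have to both enter and leave it through the same neighbour — impossible without revisiting.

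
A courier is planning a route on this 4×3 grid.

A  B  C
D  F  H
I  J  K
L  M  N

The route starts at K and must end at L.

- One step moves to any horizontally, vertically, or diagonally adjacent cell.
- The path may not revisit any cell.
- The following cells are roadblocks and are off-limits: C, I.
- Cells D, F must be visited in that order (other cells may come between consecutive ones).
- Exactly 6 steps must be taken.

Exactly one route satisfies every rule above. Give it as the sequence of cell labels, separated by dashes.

K - H - B - D - F - J - L

The waypoints must appear in the order D, F, with no cell reused.
Route from K: up to H, up-left to B, down-left to D, right to F, down to J, down-left to L — 6 moves in all.
Check: order respected (D at step 3, F at step 4); 6 moves as required.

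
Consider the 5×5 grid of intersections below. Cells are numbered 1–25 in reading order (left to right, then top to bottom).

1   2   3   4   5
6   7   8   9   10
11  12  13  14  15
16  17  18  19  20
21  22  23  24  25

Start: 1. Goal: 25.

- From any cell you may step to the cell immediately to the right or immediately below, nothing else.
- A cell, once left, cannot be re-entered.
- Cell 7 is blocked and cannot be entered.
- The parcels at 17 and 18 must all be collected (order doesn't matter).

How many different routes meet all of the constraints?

A right/down-only route from 1 to 25 makes exactly 4 down-moves and 4 right-moves in some order.
With no other constraints that would be C(8,4) = 70 routes.
A monotone route can only reach the required cells in the order 17, 18, so split there and multiply the segment counts (each segment already excludes blocked cells): 1→17: 2; 17→18: 1; 18→25: 3; product = 6.
That gives 6 routes.

6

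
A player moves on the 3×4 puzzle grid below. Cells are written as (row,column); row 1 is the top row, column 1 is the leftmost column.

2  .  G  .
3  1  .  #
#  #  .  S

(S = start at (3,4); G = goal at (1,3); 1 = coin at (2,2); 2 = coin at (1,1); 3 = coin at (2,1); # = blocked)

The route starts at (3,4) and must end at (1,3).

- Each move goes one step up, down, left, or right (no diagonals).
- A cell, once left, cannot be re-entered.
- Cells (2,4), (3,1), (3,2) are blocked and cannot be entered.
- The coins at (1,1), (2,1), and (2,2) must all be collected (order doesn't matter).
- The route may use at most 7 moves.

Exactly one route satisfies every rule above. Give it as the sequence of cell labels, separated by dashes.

The 7-move cap with required stops at (1,1), (2,1), (2,2) leaves no slack for detours.
Route from (3,4): left 1 to (3,3), up 1 to (2,3), left 2 to (2,1), up 1 to (1,1), right 2 to (1,3) — 7 moves in all.
Check: all required cells visited; 7 ≤ 7 moves.

(3,4) - (3,3) - (2,3) - (2,2) - (2,1) - (1,1) - (1,2) - (1,3)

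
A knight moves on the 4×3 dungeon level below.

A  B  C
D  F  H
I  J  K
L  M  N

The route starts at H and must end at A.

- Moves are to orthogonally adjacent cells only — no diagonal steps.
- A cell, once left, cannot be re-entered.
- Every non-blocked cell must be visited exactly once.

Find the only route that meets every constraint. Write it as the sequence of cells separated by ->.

H -> C -> B -> F -> J -> K -> N -> M -> L -> I -> D -> A

Need to visit all 12 open cells exactly once, starting at H and ending at A.
Cell L has only two open neighbours (I and M), so the path must pass straight through it: one of those is the cell it's entered from and the other is where it exits.
Route from H: up to C, left to B, 2× down (reaching J), right to K, down to N, 2× left (reaching L), 3× up (reaching A) — 11 moves in all.
Check: all 12 open cells covered.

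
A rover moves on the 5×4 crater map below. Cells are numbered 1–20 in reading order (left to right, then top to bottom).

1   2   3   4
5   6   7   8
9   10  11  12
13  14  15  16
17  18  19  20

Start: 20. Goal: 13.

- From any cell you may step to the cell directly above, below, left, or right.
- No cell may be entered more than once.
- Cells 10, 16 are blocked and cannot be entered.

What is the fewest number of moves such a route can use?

The Manhattan distance from 20 to 13 is |5−4| + |4−1| = 4, so at least 4 moves are needed.
A route of 4 moves achieves this: 20 → 19 → 15 → 14 → 13.
Since 4 matches the lower bound, it is optimal.

4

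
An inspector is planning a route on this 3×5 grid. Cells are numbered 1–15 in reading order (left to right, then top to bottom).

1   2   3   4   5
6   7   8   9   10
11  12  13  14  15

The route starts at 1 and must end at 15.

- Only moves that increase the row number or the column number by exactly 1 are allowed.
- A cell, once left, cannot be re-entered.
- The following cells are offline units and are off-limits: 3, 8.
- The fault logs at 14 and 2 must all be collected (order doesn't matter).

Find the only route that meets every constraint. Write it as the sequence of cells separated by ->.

1 -> 2 -> 7 -> 12 -> 13 -> 14 -> 15

Moves only go right or down, so the column and row indices never decrease.
Route from 1: right 1 to 2, down 2 to 12, right 3 to 15 — 6 moves in all.
Check: all required cells visited.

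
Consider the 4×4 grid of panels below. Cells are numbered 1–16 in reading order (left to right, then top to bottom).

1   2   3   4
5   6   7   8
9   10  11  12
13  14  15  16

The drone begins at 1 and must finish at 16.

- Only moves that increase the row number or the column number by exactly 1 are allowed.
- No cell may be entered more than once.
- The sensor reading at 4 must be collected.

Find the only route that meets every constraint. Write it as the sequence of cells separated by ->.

Moves only go right or down, so the column and row indices never decrease.
Route from 1: 3× right (reaching 4), 3× down (reaching 16) — 6 moves in all.
Check: all required cells visited.

1 -> 2 -> 3 -> 4 -> 8 -> 12 -> 16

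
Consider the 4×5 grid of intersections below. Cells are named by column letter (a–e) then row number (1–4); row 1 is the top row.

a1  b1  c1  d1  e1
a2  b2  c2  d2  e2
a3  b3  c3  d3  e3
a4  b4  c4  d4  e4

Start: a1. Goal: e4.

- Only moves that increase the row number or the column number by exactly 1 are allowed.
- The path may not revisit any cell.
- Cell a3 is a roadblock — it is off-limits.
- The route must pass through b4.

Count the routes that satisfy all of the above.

2

A right/down-only route from a1 to e4 makes exactly 3 down-moves and 4 right-moves in some order.
With no other constraints that would be C(7,3) = 35 routes.
Split at b4 and multiply the segment counts (each segment already excludes blocked cells): a1→b4: 2; b4→e4: 1; product = 2.
That gives 2 routes.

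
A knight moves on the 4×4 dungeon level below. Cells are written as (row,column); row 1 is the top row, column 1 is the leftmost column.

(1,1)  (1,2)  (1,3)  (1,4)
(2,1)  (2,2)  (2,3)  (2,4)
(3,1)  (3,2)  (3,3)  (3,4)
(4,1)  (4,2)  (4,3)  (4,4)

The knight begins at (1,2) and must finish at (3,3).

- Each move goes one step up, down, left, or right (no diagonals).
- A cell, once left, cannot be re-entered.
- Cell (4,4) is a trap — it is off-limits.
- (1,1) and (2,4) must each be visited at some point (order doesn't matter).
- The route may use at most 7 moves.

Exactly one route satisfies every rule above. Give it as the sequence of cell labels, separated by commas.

The budget equals the shortest possible length, so every move has to be on a shortest route through the required cells.
Route from (1,2): left 1 to (1,1), down 1 to (2,1), right 3 to (2,4), down 1 to (3,4), left 1 to (3,3) — 7 moves in all.
Check: all required cells visited; 7 ≤ 7 moves.

(1,2), (1,1), (2,1), (2,2), (2,3), (2,4), (3,4), (3,3)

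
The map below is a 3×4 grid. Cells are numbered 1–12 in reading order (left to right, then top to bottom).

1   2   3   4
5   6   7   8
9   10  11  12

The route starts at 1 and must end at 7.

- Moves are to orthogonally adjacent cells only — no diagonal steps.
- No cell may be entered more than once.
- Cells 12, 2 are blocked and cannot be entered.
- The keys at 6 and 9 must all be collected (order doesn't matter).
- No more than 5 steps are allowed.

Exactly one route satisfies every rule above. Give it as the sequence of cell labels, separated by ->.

1 -> 5 -> 9 -> 10 -> 6 -> 7

The budget equals the shortest possible length, so every move has to be on a shortest route through the required cells.
Route from 1: 2× down (reaching 9), right to 10, up to 6, right to 7 — 5 moves in all.
Check: all required cells visited; 5 ≤ 5 moves.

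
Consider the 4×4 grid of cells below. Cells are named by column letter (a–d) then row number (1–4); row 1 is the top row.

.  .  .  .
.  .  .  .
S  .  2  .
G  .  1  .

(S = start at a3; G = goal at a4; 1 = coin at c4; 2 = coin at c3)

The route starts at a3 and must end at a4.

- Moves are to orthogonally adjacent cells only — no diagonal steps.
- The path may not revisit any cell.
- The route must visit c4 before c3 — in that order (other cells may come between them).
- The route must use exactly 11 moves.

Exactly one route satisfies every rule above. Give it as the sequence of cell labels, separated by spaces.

a3 a2 b2 c2 d2 d3 d4 c4 c3 b3 b4 a4

The waypoints must appear in the order c4, c3, with no cell reused.
Route from a3: up 1 to a2, right 3 to d2, down 2 to d4, left 1 to c4, up 1 to c3, left 1 to b3, down 1 to b4, left 1 to a4 — 11 moves in all.
Check: order respected (1 at step 7, 2 at step 8); 11 moves as required.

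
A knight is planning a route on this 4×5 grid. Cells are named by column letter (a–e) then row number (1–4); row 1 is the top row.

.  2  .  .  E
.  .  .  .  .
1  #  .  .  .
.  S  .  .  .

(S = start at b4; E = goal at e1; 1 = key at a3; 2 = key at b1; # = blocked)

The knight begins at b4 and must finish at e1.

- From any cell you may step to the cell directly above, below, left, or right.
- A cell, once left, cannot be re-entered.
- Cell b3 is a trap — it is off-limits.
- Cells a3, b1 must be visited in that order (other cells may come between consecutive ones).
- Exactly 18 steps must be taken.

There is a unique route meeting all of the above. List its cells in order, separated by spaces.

b4 a4 a3 a2 a1 b1 b2 c2 c1 d1 d2 d3 c3 c4 d4 e4 e3 e2 e1

The waypoints must appear in the order a3, b1, with no cell reused.
Route from b4: left to a4, 3× up (reaching a1), right to b1, down to b2, right to c2, up to c1, right to d1, 2× down (reaching d3), left to c3, down to c4, 2× right (reaching e4), 3× up (reaching e1) — 18 moves in all.
Check: order respected (1 at step 2, 2 at step 5); 18 moves as required.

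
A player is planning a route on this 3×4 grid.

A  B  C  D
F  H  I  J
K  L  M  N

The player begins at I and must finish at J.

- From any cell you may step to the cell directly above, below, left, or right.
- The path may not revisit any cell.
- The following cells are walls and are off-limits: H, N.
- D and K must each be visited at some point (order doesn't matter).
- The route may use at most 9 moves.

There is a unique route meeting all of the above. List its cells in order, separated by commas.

I, M, L, K, F, A, B, C, D, J

Any route must reach D and K and still end at J within 9 moves, so the order of the required stops is forced.
Route from I: down to M, 2× left (reaching K), 2× up (reaching A), 3× right (reaching D), down to J — 9 moves in all.
Check: all required cells visited; 9 ≤ 9 moves.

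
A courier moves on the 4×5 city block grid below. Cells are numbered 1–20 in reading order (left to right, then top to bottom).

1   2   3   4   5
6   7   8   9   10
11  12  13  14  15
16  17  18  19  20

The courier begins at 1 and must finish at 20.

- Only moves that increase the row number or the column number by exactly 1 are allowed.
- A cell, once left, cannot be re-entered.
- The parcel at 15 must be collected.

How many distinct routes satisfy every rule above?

A right/down-only route from 1 to 20 makes exactly 3 down-moves and 4 right-moves in some order.
With no other constraints that would be C(7,3) = 35 routes.
Split at 15 and multiply the segment counts: 1→15: 15; 15→20: 1; product = 15.
That gives 15 routes.

15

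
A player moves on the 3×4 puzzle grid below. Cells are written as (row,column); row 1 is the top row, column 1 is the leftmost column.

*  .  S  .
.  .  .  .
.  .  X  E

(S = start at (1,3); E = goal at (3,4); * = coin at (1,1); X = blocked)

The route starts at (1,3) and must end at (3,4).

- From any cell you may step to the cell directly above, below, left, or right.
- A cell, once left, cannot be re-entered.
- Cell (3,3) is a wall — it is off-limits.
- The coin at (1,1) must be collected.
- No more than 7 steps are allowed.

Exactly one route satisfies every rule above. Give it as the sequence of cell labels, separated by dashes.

(1,3) - (1,2) - (1,1) - (2,1) - (2,2) - (2,3) - (2,4) - (3,4)

The 7-move cap with required stops at (1,1) leaves no slack for detours.
Route from (1,3): 2× left (reaching (1,1)), down to (2,1), 3× right (reaching (2,4)), down to (3,4) — 7 moves in all.
Check: all required cells visited; 7 ≤ 7 moves.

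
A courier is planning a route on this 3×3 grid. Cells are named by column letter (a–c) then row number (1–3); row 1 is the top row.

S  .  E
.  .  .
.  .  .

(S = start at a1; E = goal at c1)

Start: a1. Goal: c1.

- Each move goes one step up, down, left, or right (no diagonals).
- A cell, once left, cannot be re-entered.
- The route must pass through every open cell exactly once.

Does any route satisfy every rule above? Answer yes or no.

One route that works: a1 → a2 → a3 → b3 → c3 → c2 → b2 → b1 → c1.

yes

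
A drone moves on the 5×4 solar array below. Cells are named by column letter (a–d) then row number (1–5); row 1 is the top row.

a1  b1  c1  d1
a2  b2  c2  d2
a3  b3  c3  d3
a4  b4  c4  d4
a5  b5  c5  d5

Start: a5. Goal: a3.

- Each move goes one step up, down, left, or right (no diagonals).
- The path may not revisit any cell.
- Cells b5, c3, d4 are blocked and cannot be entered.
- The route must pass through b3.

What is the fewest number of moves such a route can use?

4

Any route passes through b3 somewhere between a5 and a3. Summing Manhattan distances along the two legs (a5 → b3 → a3) gives a lower bound of 3 + 1 = 4 moves.
A route of 4 moves achieves this: a5 → a4 → b4 → b3 → a3.
Since 4 matches the lower bound, it is optimal.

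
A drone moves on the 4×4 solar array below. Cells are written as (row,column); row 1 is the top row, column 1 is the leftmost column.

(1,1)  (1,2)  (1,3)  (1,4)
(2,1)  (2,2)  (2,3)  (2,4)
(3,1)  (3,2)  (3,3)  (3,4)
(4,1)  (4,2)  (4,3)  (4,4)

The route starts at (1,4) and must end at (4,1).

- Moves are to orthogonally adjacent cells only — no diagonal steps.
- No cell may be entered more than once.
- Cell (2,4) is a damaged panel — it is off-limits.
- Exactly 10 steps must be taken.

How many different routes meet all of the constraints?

Need simple routes of exactly 10 moves from (1,4) to (4,1) (Manhattan distance 6, so 2 moves are spent on a detour and 2 undoing it).
Branch systematically from the start, pruning whenever the remaining move budget drops below the Manhattan distance to (4,1) or differs from it in parity. Every completion starts via (1,3): 15.
That gives 15 routes.

15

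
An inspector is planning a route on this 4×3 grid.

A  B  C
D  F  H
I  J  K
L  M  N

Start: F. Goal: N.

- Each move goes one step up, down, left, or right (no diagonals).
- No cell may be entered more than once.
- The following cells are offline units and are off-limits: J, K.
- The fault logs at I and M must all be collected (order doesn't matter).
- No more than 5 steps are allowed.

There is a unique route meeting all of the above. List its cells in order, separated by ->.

The 5-move cap with required stops at I, M leaves no slack for detours.
Route from F: left 1 to D, down 2 to L, right 2 to N — 5 moves in all.
Check: all required cells visited; 5 ≤ 5 moves.

F -> D -> I -> L -> M -> N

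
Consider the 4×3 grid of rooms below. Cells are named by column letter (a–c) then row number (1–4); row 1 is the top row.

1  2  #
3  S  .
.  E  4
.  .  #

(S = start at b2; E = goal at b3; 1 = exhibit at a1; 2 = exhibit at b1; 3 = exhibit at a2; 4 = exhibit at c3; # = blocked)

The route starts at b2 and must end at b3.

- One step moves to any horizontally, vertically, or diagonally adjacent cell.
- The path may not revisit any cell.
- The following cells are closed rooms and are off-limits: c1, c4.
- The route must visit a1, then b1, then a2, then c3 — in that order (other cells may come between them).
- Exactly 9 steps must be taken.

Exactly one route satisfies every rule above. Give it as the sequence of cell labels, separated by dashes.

The waypoints must appear in the order a1, b1, a2, c3, with no cell reused.
Route from b2: up-left 1 to a1, right 1 to b1, down-left 1 to a2, down 2 to a4, right 1 to b4, up-right 1 to c3, up 1 to c2, down-left 1 to b3 — 9 moves in all.
Check: order respected (1 at step 1, 2 at step 2, 3 at step 3, 4 at step 7); 9 moves as required.

b2 - a1 - b1 - a2 - a3 - a4 - b4 - c3 - c2 - b3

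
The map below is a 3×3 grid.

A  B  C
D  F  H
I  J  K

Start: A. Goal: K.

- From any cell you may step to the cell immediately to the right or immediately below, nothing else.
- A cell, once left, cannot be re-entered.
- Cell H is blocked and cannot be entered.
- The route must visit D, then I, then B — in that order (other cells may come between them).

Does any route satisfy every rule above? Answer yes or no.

B lies above I, so going from I to B would need an upward move — but moves only go right/down, so I cannot be visited before B.

no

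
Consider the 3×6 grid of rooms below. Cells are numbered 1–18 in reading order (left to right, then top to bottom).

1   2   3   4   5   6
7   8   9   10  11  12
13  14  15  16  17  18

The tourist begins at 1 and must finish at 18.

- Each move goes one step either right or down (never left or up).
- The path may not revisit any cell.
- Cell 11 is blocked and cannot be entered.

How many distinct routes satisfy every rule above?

11

A right/down-only route from 1 to 18 makes exactly 2 down-moves and 5 right-moves in some order.
With no other constraints that would be C(7,2) = 21 routes.
Subtract routes through each blocked cell (inclusion–exclusion for overlaps): − through 11: 10 → 11.
That gives 11 routes.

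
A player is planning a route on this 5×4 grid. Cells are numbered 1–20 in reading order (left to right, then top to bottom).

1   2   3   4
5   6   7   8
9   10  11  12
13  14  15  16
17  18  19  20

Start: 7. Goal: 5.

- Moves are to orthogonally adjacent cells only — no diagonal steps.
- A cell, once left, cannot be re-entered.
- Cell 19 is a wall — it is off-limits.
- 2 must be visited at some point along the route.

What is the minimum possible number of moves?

Any route passes through 2 somewhere between 7 and 5. Summing Manhattan distances along the two legs (7 → 2 → 5) gives a lower bound of 2 + 2 = 4 moves.
A route of 4 moves achieves this: 7 → 3 → 2 → 6 → 5.
Since 4 matches the lower bound, it is optimal.

4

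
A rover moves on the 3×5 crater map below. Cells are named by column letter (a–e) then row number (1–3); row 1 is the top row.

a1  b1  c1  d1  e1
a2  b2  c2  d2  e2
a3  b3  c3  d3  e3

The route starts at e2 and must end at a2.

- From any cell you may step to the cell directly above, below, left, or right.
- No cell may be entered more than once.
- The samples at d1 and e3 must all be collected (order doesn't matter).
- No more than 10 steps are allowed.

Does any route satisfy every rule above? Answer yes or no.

One route that works: e2 → e3 → d3 → d2 → d1 → c1 → c2 → b2 → a2.

yes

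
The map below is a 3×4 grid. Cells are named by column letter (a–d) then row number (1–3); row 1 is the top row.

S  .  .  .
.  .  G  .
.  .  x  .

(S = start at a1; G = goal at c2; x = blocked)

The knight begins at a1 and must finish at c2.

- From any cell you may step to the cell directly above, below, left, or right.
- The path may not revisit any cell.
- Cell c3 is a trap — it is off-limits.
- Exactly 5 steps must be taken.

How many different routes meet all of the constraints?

3

Need simple routes of exactly 5 moves from a1 to c2 (Manhattan distance 3, so 1 moves are spent on a detour and 1 undoing it).
Enumerating: a1 a2 a3 b3 b2 c2 | a1 a2 b2 b1 c1 c2 | a1 b1 c1 d1 d2 c2.
That gives 3 routes.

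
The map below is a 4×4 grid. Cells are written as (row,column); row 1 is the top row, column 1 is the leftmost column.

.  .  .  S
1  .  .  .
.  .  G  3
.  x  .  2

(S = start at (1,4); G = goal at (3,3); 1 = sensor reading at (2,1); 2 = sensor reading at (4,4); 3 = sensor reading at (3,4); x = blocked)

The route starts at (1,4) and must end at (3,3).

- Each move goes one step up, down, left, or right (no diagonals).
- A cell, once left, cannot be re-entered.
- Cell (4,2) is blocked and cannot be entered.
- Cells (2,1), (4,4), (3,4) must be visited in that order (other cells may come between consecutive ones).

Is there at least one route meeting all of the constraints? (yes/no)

Ignoring the required order, 2 revisit-free routes from (1,4) to (3,3) pass through all of (2,1), (4,4), and (3,4); the waypoint orders that occur are (2,1) → (3,4) → (4,4) (2) — never (2,1) → (4,4) → (3,4).

no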